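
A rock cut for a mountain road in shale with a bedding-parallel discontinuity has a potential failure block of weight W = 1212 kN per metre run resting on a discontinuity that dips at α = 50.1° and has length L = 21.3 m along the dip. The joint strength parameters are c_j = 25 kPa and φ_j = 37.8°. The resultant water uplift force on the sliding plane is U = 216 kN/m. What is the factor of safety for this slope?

FS = 1.04

Resolving the block weight along and normal to the plane and applying the Mohr–Coulomb strength on the joint:
N' = W cosα − U = 1212·cos50.1° − 216 = 561.4 kN/m
Driving force T = W sinα = 1212·sin50.1° = 929.8 kN/m
Resisting force R = c_j·L + N'·tanφ_j = 25·21.3 + 561.4·tan37.8° = 532.5 + 435.5 = 968.0 kN/m
FS = R / T = 968.0 / 929.8 = 1.041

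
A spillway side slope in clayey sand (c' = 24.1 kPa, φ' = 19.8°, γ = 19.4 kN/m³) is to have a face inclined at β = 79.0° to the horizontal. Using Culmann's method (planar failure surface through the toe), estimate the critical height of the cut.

H_c = 9.41 m

Culmann's analysis gives the critical failure plane at α_cr = (β + φ')/2 = (79.0 + 19.8)/2 = 49.4°, and the critical height
H_c = (4c'/γ) · sinβ cosφ' / [1 − cos(β − φ')]
    = (4·24.1/19.4) · sin79.0°·cos19.8° / [1 − cos(59.2°)]
    = 4.969 · 0.9816·0.9409 / [1 − 0.5120]
    = 4.969 · 0.9236 / 0.4880
    = 9.41 m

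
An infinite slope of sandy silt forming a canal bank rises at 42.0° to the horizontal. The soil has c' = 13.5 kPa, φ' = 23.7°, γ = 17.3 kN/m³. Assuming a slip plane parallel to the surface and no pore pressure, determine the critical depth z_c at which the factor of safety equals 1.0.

Setting FS = 1.00 in FS = [c' + γz cos²β tanφ'] / [γz sinβ cosβ] and solving for z:
z = c' / [γ cosβ (FS·sinβ − cosβ·tanφ')]
  = 13.5 / [17.3·cos42.0°·(1.00·sin42.0° − cos42.0°·tan23.7°)]
  = 13.5 / [17.3·0.7431·(1.00·0.6691 − 0.7431·0.4390)]
  = 13.5 / 4.4086 = 3.062 m

z_c = 3.06 m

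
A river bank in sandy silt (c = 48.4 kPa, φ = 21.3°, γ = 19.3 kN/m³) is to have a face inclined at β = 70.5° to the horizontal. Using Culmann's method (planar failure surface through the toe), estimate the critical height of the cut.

Culmann's analysis gives the critical failure plane at α_cr = (β + φ)/2 = (70.5 + 21.3)/2 = 45.9°, and the critical height
H_c = (4c/γ) · sinβ cosφ / [1 − cos(β − φ)]
    = (4·48.4/19.3) · sin70.5°·cos21.3° / [1 − cos(49.2°)]
    = 10.031 · 0.9426·0.9317 / [1 − 0.6534]
    = 10.031 · 0.8783 / 0.3466
    = 25.42 m

H_c = 25.42 m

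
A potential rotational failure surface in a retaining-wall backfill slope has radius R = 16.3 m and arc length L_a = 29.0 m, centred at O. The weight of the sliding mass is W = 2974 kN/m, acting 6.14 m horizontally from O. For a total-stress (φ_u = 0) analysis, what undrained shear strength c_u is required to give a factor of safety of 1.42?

FS = c_u·L_a·R / (W·d), so c_u = FS·W·d / (L_a·R).
c_u = 1.42·2974·6.14 / (29.00·16.3) = 25929.7 / 472.70 = 54.85 kPa

c_u = 54.9 kPa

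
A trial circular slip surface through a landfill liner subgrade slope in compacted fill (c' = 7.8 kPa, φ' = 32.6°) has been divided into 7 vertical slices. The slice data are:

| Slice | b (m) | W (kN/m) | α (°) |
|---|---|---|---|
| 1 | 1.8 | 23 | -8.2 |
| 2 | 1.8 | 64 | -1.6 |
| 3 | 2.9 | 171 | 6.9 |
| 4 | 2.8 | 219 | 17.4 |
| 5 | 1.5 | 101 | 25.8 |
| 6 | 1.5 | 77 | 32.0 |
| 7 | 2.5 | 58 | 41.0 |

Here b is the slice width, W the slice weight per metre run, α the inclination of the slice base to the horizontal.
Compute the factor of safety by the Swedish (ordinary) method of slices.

Ordinary method of slices: FS = Σ[c'·Δl_i + (W_i cosα_i)·tanφ'] / Σ W_i sinα_i, with Δl_i = b_i / cosα_i.
Slice 1: Δl = 1.8/cos(-8.2°) = 1.819 m; N'_1 = 23·cos(-8.2°) = 22.8; c'Δl = 14.19; W sinα = -3.3
Slice 2: Δl = 1.8/cos(-1.6°) = 1.801 m; N'_2 = 64·cos(-1.6°) = 64.0; c'Δl = 14.05; W sinα = -1.8
Slice 3: Δl = 2.9/cos6.9° = 2.921 m; N'_3 = 171·cos6.9° = 169.8; c'Δl = 22.79; W sinα = 20.5
Slice 4: Δl = 2.8/cos17.4° = 2.934 m; N'_4 = 219·cos17.4° = 209.0; c'Δl = 22.89; W sinα = 65.5
Slice 5: Δl = 1.5/cos25.8° = 1.666 m; N'_5 = 101·cos25.8° = 90.9; c'Δl = 13.00; W sinα = 44.0
Slice 6: Δl = 1.5/cos32.0° = 1.769 m; N'_6 = 77·cos32.0° = 65.3; c'Δl = 13.80; W sinα = 40.8
Slice 7: Δl = 2.5/cos41.0° = 3.313 m; N'_7 = 58·cos41.0° = 43.8; c'Δl = 25.84; W sinα = 38.1
Σc'Δl = 126.5 kN/m; ΣN' = 665.5 kN/m; ΣW sinα = 203.8 kN/m
Resisting = 126.5 + 665.5·tan32.6° = 126.5 + 425.6 = 552.1 kN/m
FS = 552.1 / 203.8 = 2.709

FS = 2.71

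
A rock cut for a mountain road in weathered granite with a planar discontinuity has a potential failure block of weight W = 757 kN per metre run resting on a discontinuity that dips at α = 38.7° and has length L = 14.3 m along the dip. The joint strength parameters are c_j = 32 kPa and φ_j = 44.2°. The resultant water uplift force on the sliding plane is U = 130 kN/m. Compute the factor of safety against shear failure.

FS = 1.91

Resolving the block weight along and normal to the plane and applying the Mohr–Coulomb strength on the joint:
N' = W cosα − U = 757·cos38.7° − 130 = 460.8 kN/m
Driving force T = W sinα = 757·sin38.7° = 473.3 kN/m
Resisting force R = c_j·L + N'·tanφ_j = 32·14.3 + 460.8·tan44.2° = 457.6 + 448.1 = 905.7 kN/m
FS = R / T = 905.7 / 473.3 = 1.914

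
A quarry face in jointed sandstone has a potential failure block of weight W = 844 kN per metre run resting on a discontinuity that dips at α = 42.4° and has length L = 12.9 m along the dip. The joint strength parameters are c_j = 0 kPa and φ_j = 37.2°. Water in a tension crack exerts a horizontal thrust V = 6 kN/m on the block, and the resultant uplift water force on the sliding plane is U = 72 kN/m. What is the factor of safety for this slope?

Resolving the block weight along and normal to the plane and applying the Mohr–Coulomb strength on the joint:
N' = W cosα − U − V sinα = 844·cos42.4° − 72 − 6·sin42.4° = 547.2 kN/m
Driving force T = W sinα + V cosα = 844·sin42.4° + 6·cos42.4° = 573.5 kN/m
Resisting force R = c_j·L + N'·tanφ_j = 0·12.9 + 547.2·tan37.2° = 0.0 + 415.4 = 415.4 kN/m
FS = R / T = 415.4 / 573.5 = 0.724

FS = 0.72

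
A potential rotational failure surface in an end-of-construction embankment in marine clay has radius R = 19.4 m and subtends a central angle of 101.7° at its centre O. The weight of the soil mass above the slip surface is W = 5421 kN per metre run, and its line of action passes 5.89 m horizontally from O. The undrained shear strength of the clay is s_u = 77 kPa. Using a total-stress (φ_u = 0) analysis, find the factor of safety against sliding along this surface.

FS = 1.61

Taking moments about the centre O, the resisting moment is provided by the undrained shear strength acting along the arc:
Arc length L_a = R·θ = 19.4·(101.7°·π/180) = 19.4·1.7750 = 34.43 m
M_R = s_u·L_a·R = 77·34.43·19.4 = 51439.0 kN·m/m
M_D = W·d = 5421·5.89 = 31929.7 kN·m/m
FS = M_R / M_D = 51439.0 / 31929.7 = 1.611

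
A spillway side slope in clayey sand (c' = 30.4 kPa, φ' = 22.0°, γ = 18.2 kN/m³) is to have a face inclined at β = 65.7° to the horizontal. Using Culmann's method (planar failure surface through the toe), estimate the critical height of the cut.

Culmann's analysis gives the critical failure plane at α_cr = (β + φ')/2 = (65.7 + 22.0)/2 = 43.9°, and the critical height
H_c = (4c'/γ) · sinβ cosφ' / [1 − cos(β − φ')]
    = (4·30.4/18.2) · sin65.7°·cos22.0° / [1 − cos(43.7°)]
    = 6.681 · 0.9114·0.9272 / [1 − 0.7230]
    = 6.681 · 0.8450 / 0.2770
    = 20.38 m

H_c = 20.38 m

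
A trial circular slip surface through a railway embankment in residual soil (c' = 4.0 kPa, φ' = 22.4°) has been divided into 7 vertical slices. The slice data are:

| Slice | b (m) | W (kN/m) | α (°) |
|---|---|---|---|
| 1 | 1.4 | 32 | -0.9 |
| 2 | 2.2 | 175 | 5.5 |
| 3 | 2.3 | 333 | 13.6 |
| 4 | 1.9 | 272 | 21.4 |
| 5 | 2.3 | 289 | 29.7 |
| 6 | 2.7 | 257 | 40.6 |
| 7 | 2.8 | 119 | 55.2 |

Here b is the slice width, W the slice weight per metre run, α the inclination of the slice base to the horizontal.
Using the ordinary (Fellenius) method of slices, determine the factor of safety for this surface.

Ordinary method of slices: FS = Σ[c'·Δl_i + (W_i cosα_i)·tanφ'] / Σ W_i sinα_i, with Δl_i = b_i / cosα_i.
Slice 1: Δl = 1.4/cos(-0.9°) = 1.400 m; N'_1 = 32·cos(-0.9°) = 32.0; c'Δl = 5.60; W sinα = -0.5
Slice 2: Δl = 2.2/cos5.5° = 2.210 m; N'_2 = 175·cos5.5° = 174.2; c'Δl = 8.84; W sinα = 16.8
Slice 3: Δl = 2.3/cos13.6° = 2.366 m; N'_3 = 333·cos13.6° = 323.7; c'Δl = 9.47; W sinα = 78.3
Slice 4: Δl = 1.9/cos21.4° = 2.041 m; N'_4 = 272·cos21.4° = 253.2; c'Δl = 8.16; W sinα = 99.2
Slice 5: Δl = 2.3/cos29.7° = 2.648 m; N'_5 = 289·cos29.7° = 251.0; c'Δl = 10.59; W sinα = 143.2
Slice 6: Δl = 2.7/cos40.6° = 3.556 m; N'_6 = 257·cos40.6° = 195.1; c'Δl = 14.22; W sinα = 167.2
Slice 7: Δl = 2.8/cos55.2° = 4.906 m; N'_7 = 119·cos55.2° = 67.9; c'Δl = 19.62; W sinα = 97.7
Σc'Δl = 76.5 kN/m; ΣN' = 1297.2 kN/m; ΣW sinα = 602.0 kN/m
Resisting = 76.5 + 1297.2·tan22.4° = 76.5 + 534.7 = 611.2 kN/m
FS = 611.2 / 602.0 = 1.015

FS = 1.02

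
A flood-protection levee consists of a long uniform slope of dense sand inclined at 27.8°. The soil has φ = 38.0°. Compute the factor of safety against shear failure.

For a dry cohesionless infinite slope the factor of safety is FS = tanφ / tanβ.
FS = tan38.0° / tan27.8° = 0.7813 / 0.5272 = 1.482

FS = 1.48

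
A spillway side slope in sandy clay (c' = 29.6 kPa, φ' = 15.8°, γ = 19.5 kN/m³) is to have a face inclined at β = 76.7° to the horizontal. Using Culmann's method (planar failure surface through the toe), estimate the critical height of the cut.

H_c = 11.07 m

Culmann's analysis gives the critical failure plane at α_cr = (β + φ')/2 = (76.7 + 15.8)/2 = 46.2°, and the critical height
H_c = (4c'/γ) · sinβ cosφ' / [1 − cos(β − φ')]
    = (4·29.6/19.5) · sin76.7°·cos15.8° / [1 − cos(60.9°)]
    = 6.072 · 0.9732·0.9622 / [1 − 0.4863]
    = 6.072 · 0.9364 / 0.5137
    = 11.07 m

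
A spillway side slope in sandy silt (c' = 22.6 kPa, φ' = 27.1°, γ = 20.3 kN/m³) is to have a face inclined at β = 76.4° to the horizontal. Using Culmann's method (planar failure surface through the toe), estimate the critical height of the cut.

H_c = 11.08 m

Culmann's analysis gives the critical failure plane at α_cr = (β + φ')/2 = (76.4 + 27.1)/2 = 51.8°, and the critical height
H_c = (4c'/γ) · sinβ cosφ' / [1 − cos(β − φ')]
    = (4·22.6/20.3) · sin76.4°·cos27.1° / [1 − cos(49.3°)]
    = 4.453 · 0.9720·0.8902 / [1 − 0.6521]
    = 4.453 · 0.8653 / 0.3479
    = 11.08 m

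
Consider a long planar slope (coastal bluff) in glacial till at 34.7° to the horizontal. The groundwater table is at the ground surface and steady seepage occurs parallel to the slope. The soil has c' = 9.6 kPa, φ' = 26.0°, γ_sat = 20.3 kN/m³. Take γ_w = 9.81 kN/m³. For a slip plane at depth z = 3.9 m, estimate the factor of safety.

FS = 0.62

With seepage parallel to the slope and the water table at the surface, the effective normal stress on the slip plane uses the buoyant unit weight γ' = γ_sat − γ_w while the driving shear stress uses γ_sat:
FS = [c' + γ' z cos²β tanφ'] / [γ_sat z sinβ cosβ]
γ' = 20.3 − 9.81 = 10.49 kN/m³
Numerator = 9.6 + 10.49·3.9·cos²34.7°·tan26.0° = 9.6 + 10.49·3.9·0.6759·0.4877 = 23.087 kPa
Denominator = 20.3·3.9·sin34.7°·cos34.7° = 20.3·3.9·0.5693·0.8221 = 37.054 kPa
FS = 23.087 / 37.054 = 0.623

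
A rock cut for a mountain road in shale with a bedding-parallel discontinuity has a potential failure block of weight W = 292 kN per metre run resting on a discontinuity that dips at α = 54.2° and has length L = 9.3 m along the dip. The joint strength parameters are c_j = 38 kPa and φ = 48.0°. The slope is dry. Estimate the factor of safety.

FS = 2.29

Resolving the block weight along and normal to the plane and applying the Mohr–Coulomb strength on the joint:
N' = W cosα = 292·cos54.2° = 170.8 kN/m
Driving force T = W sinα = 292·sin54.2° = 236.8 kN/m
Resisting force R = c_j·L + N'·tanφ = 38·9.3 + 170.8·tan48.0° = 353.4 + 189.7 = 543.1 kN/m
FS = R / T = 543.1 / 236.8 = 2.293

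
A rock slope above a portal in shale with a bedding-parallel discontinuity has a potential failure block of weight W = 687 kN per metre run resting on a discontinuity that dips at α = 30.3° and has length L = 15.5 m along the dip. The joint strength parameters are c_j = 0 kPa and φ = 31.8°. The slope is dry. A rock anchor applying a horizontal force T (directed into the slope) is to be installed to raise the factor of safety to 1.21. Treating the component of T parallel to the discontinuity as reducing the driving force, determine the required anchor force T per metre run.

Resolving forces along and normal to the sliding plane, with the horizontal anchor force T adding T·sinα to the effective normal force and T·cosα acting up the plane against the driving force:
FS = [c_jL + (W cosα + T sinα) tanφ] / [W sinα − T cosα]
Without the anchor: N' = 593.2 kN/m, driving T_d = 346.6 kN/m, resisting R = 0·15.5 + 593.2·tan31.8° = 367.8 kN/m, FS = 1.06.
Setting FS = 1.21 and solving for T:
1.21·(346.6 − T cos30.3°) = 367.8 + T sin30.3°·tan31.8°
T·(sin30.3°·tan31.8° + 1.21·cos30.3°) = 1.21·346.6 − 367.8
T·(0.5045·0.6200 + 1.21·0.8634) = 419.4 − 367.8 = 51.6
T·1.3575 = 51.6
T = 38.0 kN/m

T = 38 kN/m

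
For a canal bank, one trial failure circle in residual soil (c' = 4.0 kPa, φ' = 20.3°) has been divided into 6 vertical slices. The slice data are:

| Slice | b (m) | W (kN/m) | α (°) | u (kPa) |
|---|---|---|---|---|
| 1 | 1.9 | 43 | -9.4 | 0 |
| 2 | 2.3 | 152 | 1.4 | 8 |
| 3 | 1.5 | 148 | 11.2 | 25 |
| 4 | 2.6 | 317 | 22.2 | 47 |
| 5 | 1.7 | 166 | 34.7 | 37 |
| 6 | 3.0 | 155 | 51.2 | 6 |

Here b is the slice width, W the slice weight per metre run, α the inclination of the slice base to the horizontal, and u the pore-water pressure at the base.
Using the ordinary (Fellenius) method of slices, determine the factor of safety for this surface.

FS = 0.76

Ordinary method of slices: FS = Σ[c'·Δl_i + (W_i cosα_i − u_i·Δl_i)·tanφ'] / Σ W_i sinα_i, with Δl_i = b_i / cosα_i.
Slice 1: Δl = 1.9/cos(-9.4°) = 1.926 m; N'_1 = 43·cos(-9.4°) − 0·1.926 = 42.4; c'Δl = 7.70; W sinα = -7.0
Slice 2: Δl = 2.3/cos1.4° = 2.301 m; N'_2 = 152·cos1.4° − 8·2.301 = 133.5; c'Δl = 9.20; W sinα = 3.7
Slice 3: Δl = 1.5/cos11.2° = 1.529 m; N'_3 = 148·cos11.2° − 25·1.529 = 107.0; c'Δl = 6.12; W sinα = 28.7
Slice 4: Δl = 2.6/cos22.2° = 2.808 m; N'_4 = 317·cos22.2° − 47·2.808 = 161.5; c'Δl = 11.23; W sinα = 119.8
Slice 5: Δl = 1.7/cos34.7° = 2.068 m; N'_5 = 166·cos34.7° − 37·2.068 = 60.0; c'Δl = 8.27; W sinα = 94.5
Slice 6: Δl = 3.0/cos51.2° = 4.788 m; N'_6 = 155·cos51.2° − 6·4.788 = 68.4; c'Δl = 19.15; W sinα = 120.8
Σc'Δl = 61.7 kN/m; ΣN' = 572.8 kN/m; ΣW sinα = 360.5 kN/m
Resisting = 61.7 + 572.8·tan20.3° = 61.7 + 211.9 = 273.6 kN/m
FS = 273.6 / 360.5 = 0.759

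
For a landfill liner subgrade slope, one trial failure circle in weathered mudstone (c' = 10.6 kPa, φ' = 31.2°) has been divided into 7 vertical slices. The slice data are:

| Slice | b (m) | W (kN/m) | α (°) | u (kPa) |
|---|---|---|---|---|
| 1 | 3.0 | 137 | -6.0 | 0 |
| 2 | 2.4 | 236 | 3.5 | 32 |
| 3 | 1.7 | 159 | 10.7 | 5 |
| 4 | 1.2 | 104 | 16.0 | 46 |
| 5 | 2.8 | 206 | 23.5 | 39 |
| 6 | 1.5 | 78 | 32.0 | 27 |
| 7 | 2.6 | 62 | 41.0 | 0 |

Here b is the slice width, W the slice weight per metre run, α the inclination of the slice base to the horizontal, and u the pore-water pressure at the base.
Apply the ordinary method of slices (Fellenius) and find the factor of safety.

Ordinary method of slices: FS = Σ[c'·Δl_i + (W_i cosα_i − u_i·Δl_i)·tanφ'] / Σ W_i sinα_i, with Δl_i = b_i / cosα_i.
Slice 1: Δl = 3.0/cos(-6.0°) = 3.017 m; N'_1 = 137·cos(-6.0°) − 0·3.017 = 136.2; c'Δl = 31.98; W sinα = -14.3
Slice 2: Δl = 2.4/cos3.5° = 2.404 m; N'_2 = 236·cos3.5° − 32·2.404 = 158.6; c'Δl = 25.49; W sinα = 14.4
Slice 3: Δl = 1.7/cos10.7° = 1.730 m; N'_3 = 159·cos10.7° − 5·1.730 = 147.6; c'Δl = 18.34; W sinα = 29.5
Slice 4: Δl = 1.2/cos16.0° = 1.248 m; N'_4 = 104·cos16.0° − 46·1.248 = 42.5; c'Δl = 13.23; W sinα = 28.7
Slice 5: Δl = 2.8/cos23.5° = 3.053 m; N'_5 = 206·cos23.5° − 39·3.053 = 69.8; c'Δl = 32.36; W sinα = 82.1
Slice 6: Δl = 1.5/cos32.0° = 1.769 m; N'_6 = 78·cos32.0° − 27·1.769 = 18.4; c'Δl = 18.75; W sinα = 41.3
Slice 7: Δl = 2.6/cos41.0° = 3.445 m; N'_7 = 62·cos41.0° − 0·3.445 = 46.8; c'Δl = 36.52; W sinα = 40.7
Σc'Δl = 176.7 kN/m; ΣN' = 620.0 kN/m; ΣW sinα = 222.4 kN/m
Resisting = 176.7 + 620.0·tan31.2° = 176.7 + 375.5 = 552.2 kN/m
FS = 552.2 / 222.4 = 2.482

FS = 2.48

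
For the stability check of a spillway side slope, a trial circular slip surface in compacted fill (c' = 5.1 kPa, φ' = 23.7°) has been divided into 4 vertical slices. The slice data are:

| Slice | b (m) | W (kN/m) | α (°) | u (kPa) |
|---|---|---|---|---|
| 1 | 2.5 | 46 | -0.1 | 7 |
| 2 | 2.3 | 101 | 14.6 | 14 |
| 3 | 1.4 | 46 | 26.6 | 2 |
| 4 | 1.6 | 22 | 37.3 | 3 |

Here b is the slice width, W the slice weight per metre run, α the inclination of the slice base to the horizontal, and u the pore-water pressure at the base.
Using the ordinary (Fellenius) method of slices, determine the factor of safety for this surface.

FS = 1.78

Ordinary method of slices: FS = Σ[c'·Δl_i + (W_i cosα_i − u_i·Δl_i)·tanφ'] / Σ W_i sinα_i, with Δl_i = b_i / cosα_i.
Slice 1: Δl = 2.5/cos(-0.1°) = 2.500 m; N'_1 = 46·cos(-0.1°) − 7·2.500 = 28.5; c'Δl = 12.75; W sinα = -0.1
Slice 2: Δl = 2.3/cos14.6° = 2.377 m; N'_2 = 101·cos14.6° − 14·2.377 = 64.5; c'Δl = 12.12; W sinα = 25.5
Slice 3: Δl = 1.4/cos26.6° = 1.566 m; N'_3 = 46·cos26.6° − 2·1.566 = 38.0; c'Δl = 7.99; W sinα = 20.6
Slice 4: Δl = 1.6/cos37.3° = 2.011 m; N'_4 = 22·cos37.3° − 3·2.011 = 11.5; c'Δl = 10.26; W sinα = 13.3
Σc'Δl = 43.1 kN/m; ΣN' = 142.4 kN/m; ΣW sinα = 59.3 kN/m
Resisting = 43.1 + 142.4·tan23.7° = 43.1 + 62.5 = 105.6 kN/m
FS = 105.6 / 59.3 = 1.781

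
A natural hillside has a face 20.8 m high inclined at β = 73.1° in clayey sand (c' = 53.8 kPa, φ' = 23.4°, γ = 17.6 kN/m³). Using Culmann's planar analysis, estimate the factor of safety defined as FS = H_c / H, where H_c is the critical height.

FS = 1.46

H_c = (4c'/γ) · sinβ cosφ' / [1 − cos(β − φ')]
    = (4·53.8/17.6) · sin73.1°·cos23.4° / [1 − cos49.7°]
    = 12.227 · 0.8781 / 0.3532 = 30.40 m
FS = H_c / H = 30.40 / 20.8 = 1.461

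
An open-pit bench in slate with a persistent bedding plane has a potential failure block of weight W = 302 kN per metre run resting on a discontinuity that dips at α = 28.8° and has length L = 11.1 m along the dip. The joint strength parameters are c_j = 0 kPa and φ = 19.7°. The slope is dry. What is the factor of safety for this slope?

Resolving the block weight along and normal to the plane and applying the Mohr–Coulomb strength on the joint:
N' = W cosα = 302·cos28.8° = 264.6 kN/m
Driving force T = W sinα = 302·sin28.8° = 145.5 kN/m
Resisting force R = c_j·L + N'·tanφ = 0·11.1 + 264.6·tan19.7° = 0.0 + 94.8 = 94.8 kN/m
FS = R / T = 94.8 / 145.5 = 0.651

FS = 0.65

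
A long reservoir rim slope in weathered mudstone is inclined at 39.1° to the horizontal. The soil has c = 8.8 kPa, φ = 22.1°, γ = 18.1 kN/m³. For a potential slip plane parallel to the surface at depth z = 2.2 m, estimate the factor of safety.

For an infinite slope with a slip plane parallel to the surface (no pore pressure): FS = [c + γz cos²β tanφ] / [γz sinβ cosβ].
γz = 18.1·2.2 = 39.82 kN/m²
Numerator = 8.8 + 39.82·cos²39.1°·tan22.1° = 8.8 + 39.82·0.6022·0.4061 = 18.538 kPa
Denominator = 39.82·sin39.1°·cos39.1° = 39.82·0.6307·0.7760 = 19.489 kPa
FS = 18.538 / 19.489 = 0.951

FS = 0.95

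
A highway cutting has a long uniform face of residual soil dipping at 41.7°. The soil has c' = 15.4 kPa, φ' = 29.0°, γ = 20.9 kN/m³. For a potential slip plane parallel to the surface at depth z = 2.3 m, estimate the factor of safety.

For an infinite slope with a slip plane parallel to the surface (no pore pressure): FS = [c' + γz cos²β tanφ'] / [γz sinβ cosβ].
γz = 20.9·2.3 = 48.07 kN/m²
Numerator = 15.4 + 48.07·cos²41.7°·tan29.0° = 15.4 + 48.07·0.5575·0.5543 = 30.254 kPa
Denominator = 48.07·sin41.7°·cos41.7° = 48.07·0.6652·0.7466 = 23.876 kPa
FS = 30.254 / 23.876 = 1.267

FS = 1.27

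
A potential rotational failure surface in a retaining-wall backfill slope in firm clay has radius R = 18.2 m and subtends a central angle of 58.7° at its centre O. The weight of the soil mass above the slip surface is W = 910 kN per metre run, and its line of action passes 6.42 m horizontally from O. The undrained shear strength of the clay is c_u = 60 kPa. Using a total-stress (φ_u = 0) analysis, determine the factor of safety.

FS = 3.49

Taking moments about the centre O, the resisting moment is provided by the undrained shear strength acting along the arc:
Arc length L_a = R·θ = 18.2·(58.7°·π/180) = 18.2·1.0245 = 18.65 m
M_R = c_u·L_a·R = 60·18.65·18.2 = 20361.5 kN·m/m
M_D = W·d = 910·6.42 = 5842.2 kN·m/m
FS = M_R / M_D = 20361.5 / 5842.2 = 3.485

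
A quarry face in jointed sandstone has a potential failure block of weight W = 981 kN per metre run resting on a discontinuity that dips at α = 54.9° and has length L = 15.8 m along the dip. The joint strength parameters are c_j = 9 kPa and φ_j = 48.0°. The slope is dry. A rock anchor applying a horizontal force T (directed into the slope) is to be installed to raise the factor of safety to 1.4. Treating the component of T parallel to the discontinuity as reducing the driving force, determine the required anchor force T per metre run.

Resolving forces along and normal to the sliding plane, with the horizontal anchor force T adding T·sinα to the effective normal force and T·cosα acting up the plane against the driving force:
FS = [c_jL + (W cosα + T sinα) tanφ_j] / [W sinα − T cosα]
Without the anchor: N' = 564.1 kN/m, driving T_d = 802.6 kN/m, resisting R = 9·15.8 + 564.1·tan48.0° = 768.7 kN/m, FS = 0.96.
Setting FS = 1.4 and solving for T:
1.4·(802.6 − T cos54.9°) = 768.7 + T sin54.9°·tan48.0°
T·(sin54.9°·tan48.0° + 1.4·cos54.9°) = 1.4·802.6 − 768.7
T·(0.8181·1.1106 + 1.4·0.5750) = 1123.6 − 768.7 = 355.0
T·1.7137 = 355.0
T = 207.1 kN/m

T = 207 kN/m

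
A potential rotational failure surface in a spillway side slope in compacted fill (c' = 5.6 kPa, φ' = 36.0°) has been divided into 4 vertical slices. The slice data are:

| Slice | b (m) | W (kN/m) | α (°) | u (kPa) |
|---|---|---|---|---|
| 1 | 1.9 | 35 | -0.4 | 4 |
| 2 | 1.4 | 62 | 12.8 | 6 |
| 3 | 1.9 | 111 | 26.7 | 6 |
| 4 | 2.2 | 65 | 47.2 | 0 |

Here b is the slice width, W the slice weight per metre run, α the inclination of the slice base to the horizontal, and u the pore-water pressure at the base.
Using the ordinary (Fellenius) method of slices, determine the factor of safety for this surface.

Ordinary method of slices: FS = Σ[c'·Δl_i + (W_i cosα_i − u_i·Δl_i)·tanφ'] / Σ W_i sinα_i, with Δl_i = b_i / cosα_i.
Slice 1: Δl = 1.9/cos(-0.4°) = 1.900 m; N'_1 = 35·cos(-0.4°) − 4·1.900 = 27.4; c'Δl = 10.64; W sinα = -0.2
Slice 2: Δl = 1.4/cos12.8° = 1.436 m; N'_2 = 62·cos12.8° − 6·1.436 = 51.8; c'Δl = 8.04; W sinα = 13.7
Slice 3: Δl = 1.9/cos26.7° = 2.127 m; N'_3 = 111·cos26.7° − 6·2.127 = 86.4; c'Δl = 11.91; W sinα = 49.9
Slice 4: Δl = 2.2/cos47.2° = 3.238 m; N'_4 = 65·cos47.2° − 0·3.238 = 44.2; c'Δl = 18.13; W sinα = 47.7
Σc'Δl = 48.7 kN/m; ΣN' = 209.8 kN/m; ΣW sinα = 111.1 kN/m
Resisting = 48.7 + 209.8·tan36.0° = 48.7 + 152.4 = 201.2 kN/m
FS = 201.2 / 111.1 = 1.811

FS = 1.81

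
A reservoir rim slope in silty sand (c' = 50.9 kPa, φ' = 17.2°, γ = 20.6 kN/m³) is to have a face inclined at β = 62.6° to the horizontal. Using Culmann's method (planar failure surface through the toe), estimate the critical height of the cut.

Culmann's analysis gives the critical failure plane at α_cr = (β + φ')/2 = (62.6 + 17.2)/2 = 39.9°, and the critical height
H_c = (4c'/γ) · sinβ cosφ' / [1 − cos(β − φ')]
    = (4·50.9/20.6) · sin62.6°·cos17.2° / [1 − cos(45.4°)]
    = 9.883 · 0.8878·0.9553 / [1 − 0.7022]
    = 9.883 · 0.8481 / 0.2978
    = 28.14 m

H_c = 28.14 m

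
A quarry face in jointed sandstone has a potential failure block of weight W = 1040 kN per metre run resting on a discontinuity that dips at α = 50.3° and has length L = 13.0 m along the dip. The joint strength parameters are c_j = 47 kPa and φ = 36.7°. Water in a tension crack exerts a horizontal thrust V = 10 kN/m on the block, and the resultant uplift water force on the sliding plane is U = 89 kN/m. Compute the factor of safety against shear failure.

Resolving the block weight along and normal to the plane and applying the Mohr–Coulomb strength on the joint:
N' = W cosα − U − V sinα = 1040·cos50.3° − 89 − 10·sin50.3° = 567.6 kN/m
Driving force T = W sinα + V cosα = 1040·sin50.3° + 10·cos50.3° = 806.6 kN/m
Resisting force R = c_j·L + N'·tanφ = 47·13.0 + 567.6·tan36.7° = 611.0 + 423.1 = 1034.1 kN/m
FS = R / T = 1034.1 / 806.6 = 1.282

FS = 1.28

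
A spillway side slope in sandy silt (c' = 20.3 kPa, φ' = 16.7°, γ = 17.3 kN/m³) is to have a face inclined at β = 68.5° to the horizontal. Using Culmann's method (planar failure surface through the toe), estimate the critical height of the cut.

H_c = 10.96 m

Culmann's analysis gives the critical failure plane at α_cr = (β + φ')/2 = (68.5 + 16.7)/2 = 42.6°, and the critical height
H_c = (4c'/γ) · sinβ cosφ' / [1 − cos(β − φ')]
    = (4·20.3/17.3) · sin68.5°·cos16.7° / [1 − cos(51.8°)]
    = 4.694 · 0.9304·0.9578 / [1 − 0.6184]
    = 4.694 · 0.8912 / 0.3816
    = 10.96 m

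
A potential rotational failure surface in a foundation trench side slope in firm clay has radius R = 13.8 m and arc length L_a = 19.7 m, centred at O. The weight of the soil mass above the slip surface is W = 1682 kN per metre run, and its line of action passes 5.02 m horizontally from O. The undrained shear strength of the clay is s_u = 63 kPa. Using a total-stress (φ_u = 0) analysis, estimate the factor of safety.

FS = 2.03

Taking moments about the centre O, the resisting moment is provided by the undrained shear strength acting along the arc:
M_R = s_u·L_a·R = 63·19.70·13.8 = 17127.2 kN·m/m
M_D = W·d = 1682·5.02 = 8443.6 kN·m/m
FS = M_R / M_D = 17127.2 / 8443.6 = 2.028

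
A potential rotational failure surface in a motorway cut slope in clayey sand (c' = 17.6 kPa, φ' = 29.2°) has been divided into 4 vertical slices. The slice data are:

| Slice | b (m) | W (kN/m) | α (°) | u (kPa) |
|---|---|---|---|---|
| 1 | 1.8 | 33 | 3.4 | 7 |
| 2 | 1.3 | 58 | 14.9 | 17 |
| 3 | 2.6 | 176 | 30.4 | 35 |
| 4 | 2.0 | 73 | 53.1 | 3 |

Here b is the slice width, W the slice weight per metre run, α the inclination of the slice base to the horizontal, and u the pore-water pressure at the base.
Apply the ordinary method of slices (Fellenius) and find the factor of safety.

Ordinary method of slices: FS = Σ[c'·Δl_i + (W_i cosα_i − u_i·Δl_i)·tanφ'] / Σ W_i sinα_i, with Δl_i = b_i / cosα_i.
Slice 1: Δl = 1.8/cos3.4° = 1.803 m; N'_1 = 33·cos3.4° − 7·1.803 = 20.3; c'Δl = 31.74; W sinα = 2.0
Slice 2: Δl = 1.3/cos14.9° = 1.345 m; N'_2 = 58·cos14.9° − 17·1.345 = 33.2; c'Δl = 23.68; W sinα = 14.9
Slice 3: Δl = 2.6/cos30.4° = 3.014 m; N'_3 = 176·cos30.4° − 35·3.014 = 46.3; c'Δl = 53.05; W sinα = 89.1
Slice 4: Δl = 2.0/cos53.1° = 3.331 m; N'_4 = 73·cos53.1° − 3·3.331 = 33.8; c'Δl = 58.63; W sinα = 58.4
Σc'Δl = 167.1 kN/m; ΣN' = 133.6 kN/m; ΣW sinα = 164.3 kN/m
Resisting = 167.1 + 133.6·tan29.2° = 167.1 + 74.7 = 241.8 kN/m
FS = 241.8 / 164.3 = 1.471

FS = 1.47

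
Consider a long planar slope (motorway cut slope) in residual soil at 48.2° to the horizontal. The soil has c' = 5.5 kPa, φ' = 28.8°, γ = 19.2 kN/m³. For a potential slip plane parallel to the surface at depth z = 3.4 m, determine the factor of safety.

FS = 0.66

For an infinite slope with a slip plane parallel to the surface (no pore pressure): FS = [c' + γz cos²β tanφ'] / [γz sinβ cosβ].
γz = 19.2·3.4 = 65.28 kN/m²
Numerator = 5.5 + 65.28·cos²48.2°·tan28.8° = 5.5 + 65.28·0.4443·0.5498 = 21.444 kPa
Denominator = 65.28·sin48.2°·cos48.2° = 65.28·0.7455·0.6665 = 32.437 kPa
FS = 21.444 / 32.437 = 0.661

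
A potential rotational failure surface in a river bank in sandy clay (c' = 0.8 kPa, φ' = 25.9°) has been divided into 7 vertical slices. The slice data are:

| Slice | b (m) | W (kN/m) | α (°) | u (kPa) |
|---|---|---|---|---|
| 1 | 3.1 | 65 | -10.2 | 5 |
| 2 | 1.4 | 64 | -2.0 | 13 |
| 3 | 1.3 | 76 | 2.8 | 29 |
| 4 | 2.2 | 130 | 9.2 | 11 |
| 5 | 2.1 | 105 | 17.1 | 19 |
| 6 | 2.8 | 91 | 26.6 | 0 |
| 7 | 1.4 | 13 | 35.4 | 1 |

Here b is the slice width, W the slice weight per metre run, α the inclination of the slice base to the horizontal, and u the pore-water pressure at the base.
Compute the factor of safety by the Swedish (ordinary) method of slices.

Ordinary method of slices: FS = Σ[c'·Δl_i + (W_i cosα_i − u_i·Δl_i)·tanφ'] / Σ W_i sinα_i, with Δl_i = b_i / cosα_i.
Slice 1: Δl = 3.1/cos(-10.2°) = 3.150 m; N'_1 = 65·cos(-10.2°) − 5·3.150 = 48.2; c'Δl = 2.52; W sinα = -11.5
Slice 2: Δl = 1.4/cos(-2.0°) = 1.401 m; N'_2 = 64·cos(-2.0°) − 13·1.401 = 45.7; c'Δl = 1.12; W sinα = -2.2
Slice 3: Δl = 1.3/cos2.8° = 1.302 m; N'_3 = 76·cos2.8° − 29·1.302 = 38.2; c'Δl = 1.04; W sinα = 3.7
Slice 4: Δl = 2.2/cos9.2° = 2.229 m; N'_4 = 130·cos9.2° − 11·2.229 = 103.8; c'Δl = 1.78; W sinα = 20.8
Slice 5: Δl = 2.1/cos17.1° = 2.197 m; N'_5 = 105·cos17.1° − 19·2.197 = 58.6; c'Δl = 1.76; W sinα = 30.9
Slice 6: Δl = 2.8/cos26.6° = 3.131 m; N'_6 = 91·cos26.6° − 0·3.131 = 81.4; c'Δl = 2.51; W sinα = 40.7
Slice 7: Δl = 1.4/cos35.4° = 1.718 m; N'_7 = 13·cos35.4° − 1·1.718 = 8.9; c'Δl = 1.37; W sinα = 7.5
Σc'Δl = 12.1 kN/m; ΣN' = 384.8 kN/m; ΣW sinα = 89.9 kN/m
Resisting = 12.1 + 384.8·tan25.9° = 12.1 + 186.9 = 199.0 kN/m
FS = 199.0 / 89.9 = 2.213

FS = 2.21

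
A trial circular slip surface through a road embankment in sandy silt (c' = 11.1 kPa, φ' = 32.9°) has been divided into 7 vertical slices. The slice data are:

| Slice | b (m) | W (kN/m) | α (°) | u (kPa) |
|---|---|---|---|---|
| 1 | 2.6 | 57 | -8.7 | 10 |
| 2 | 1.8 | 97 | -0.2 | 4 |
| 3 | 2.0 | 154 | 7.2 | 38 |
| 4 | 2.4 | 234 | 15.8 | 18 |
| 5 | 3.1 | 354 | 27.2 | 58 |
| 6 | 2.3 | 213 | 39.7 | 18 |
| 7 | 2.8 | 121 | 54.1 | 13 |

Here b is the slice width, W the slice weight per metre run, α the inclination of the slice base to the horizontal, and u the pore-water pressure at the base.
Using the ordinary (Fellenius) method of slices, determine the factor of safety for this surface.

FS = 1.31

Ordinary method of slices: FS = Σ[c'·Δl_i + (W_i cosα_i − u_i·Δl_i)·tanφ'] / Σ W_i sinα_i, with Δl_i = b_i / cosα_i.
Slice 1: Δl = 2.6/cos(-8.7°) = 2.630 m; N'_1 = 57·cos(-8.7°) − 10·2.630 = 30.0; c'Δl = 29.20; W sinα = -8.6
Slice 2: Δl = 1.8/cos(-0.2°) = 1.800 m; N'_2 = 97·cos(-0.2°) − 4·1.800 = 89.8; c'Δl = 19.98; W sinα = -0.3
Slice 3: Δl = 2.0/cos7.2° = 2.016 m; N'_3 = 154·cos7.2° − 38·2.016 = 76.2; c'Δl = 22.38; W sinα = 19.3
Slice 4: Δl = 2.4/cos15.8° = 2.494 m; N'_4 = 234·cos15.8° − 18·2.494 = 180.3; c'Δl = 27.69; W sinα = 63.7
Slice 5: Δl = 3.1/cos27.2° = 3.485 m; N'_5 = 354·cos27.2° − 58·3.485 = 112.7; c'Δl = 38.69; W sinα = 161.8
Slice 6: Δl = 2.3/cos39.7° = 2.989 m; N'_6 = 213·cos39.7° − 18·2.989 = 110.1; c'Δl = 33.18; W sinα = 136.1
Slice 7: Δl = 2.8/cos54.1° = 4.775 m; N'_7 = 121·cos54.1° − 13·4.775 = 8.9; c'Δl = 53.00; W sinα = 98.0
Σc'Δl = 224.1 kN/m; ΣN' = 607.9 kN/m; ΣW sinα = 469.9 kN/m
Resisting = 224.1 + 607.9·tan32.9° = 224.1 + 393.3 = 617.4 kN/m
FS = 617.4 / 469.9 = 1.314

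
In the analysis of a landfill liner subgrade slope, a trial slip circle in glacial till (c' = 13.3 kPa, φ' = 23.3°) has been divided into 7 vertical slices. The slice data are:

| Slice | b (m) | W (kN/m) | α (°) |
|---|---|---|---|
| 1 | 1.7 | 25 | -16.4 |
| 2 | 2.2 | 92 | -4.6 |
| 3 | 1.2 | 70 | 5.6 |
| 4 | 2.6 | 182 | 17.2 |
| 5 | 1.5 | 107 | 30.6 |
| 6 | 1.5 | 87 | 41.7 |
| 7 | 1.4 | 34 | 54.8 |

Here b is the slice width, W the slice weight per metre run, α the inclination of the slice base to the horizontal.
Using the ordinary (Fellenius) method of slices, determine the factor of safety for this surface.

Ordinary method of slices: FS = Σ[c'·Δl_i + (W_i cosα_i)·tanφ'] / Σ W_i sinα_i, with Δl_i = b_i / cosα_i.
Slice 1: Δl = 1.7/cos(-16.4°) = 1.772 m; N'_1 = 25·cos(-16.4°) = 24.0; c'Δl = 23.57; W sinα = -7.1
Slice 2: Δl = 2.2/cos(-4.6°) = 2.207 m; N'_2 = 92·cos(-4.6°) = 91.7; c'Δl = 29.35; W sinα = -7.4
Slice 3: Δl = 1.2/cos5.6° = 1.206 m; N'_3 = 70·cos5.6° = 69.7; c'Δl = 16.04; W sinα = 6.8
Slice 4: Δl = 2.6/cos17.2° = 2.722 m; N'_4 = 182·cos17.2° = 173.9; c'Δl = 36.20; W sinα = 53.8
Slice 5: Δl = 1.5/cos30.6° = 1.743 m; N'_5 = 107·cos30.6° = 92.1; c'Δl = 23.18; W sinα = 54.5
Slice 6: Δl = 1.5/cos41.7° = 2.009 m; N'_6 = 87·cos41.7° = 65.0; c'Δl = 26.72; W sinα = 57.9
Slice 7: Δl = 1.4/cos54.8° = 2.429 m; N'_7 = 34·cos54.8° = 19.6; c'Δl = 32.30; W sinα = 27.8
Σc'Δl = 187.4 kN/m; ΣN' = 535.9 kN/m; ΣW sinα = 186.3 kN/m
Resisting = 187.4 + 535.9·tan23.3° = 187.4 + 230.8 = 418.1 kN/m
FS = 418.1 / 186.3 = 2.244

FS = 2.24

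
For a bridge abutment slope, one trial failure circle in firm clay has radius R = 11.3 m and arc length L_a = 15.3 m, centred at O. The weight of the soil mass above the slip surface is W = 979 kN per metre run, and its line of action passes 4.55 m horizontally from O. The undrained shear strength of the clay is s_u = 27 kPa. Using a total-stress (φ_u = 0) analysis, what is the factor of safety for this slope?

Taking moments about the centre O, the resisting moment is provided by the undrained shear strength acting along the arc:
M_R = s_u·L_a·R = 27·15.30·11.3 = 4668.0 kN·m/m
M_D = W·d = 979·4.55 = 4454.4 kN·m/m
FS = M_R / M_D = 4668.0 / 4454.4 = 1.048

FS = 1.05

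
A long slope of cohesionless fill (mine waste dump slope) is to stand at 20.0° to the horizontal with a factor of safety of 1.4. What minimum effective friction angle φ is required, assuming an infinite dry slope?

FS = tanφ/tanβ ⇒ tanφ = FS · tanβ = 1.4 · tan20.0° = 0.5096
φ = arctan(0.5096) = 27.00°

φ = 27.0°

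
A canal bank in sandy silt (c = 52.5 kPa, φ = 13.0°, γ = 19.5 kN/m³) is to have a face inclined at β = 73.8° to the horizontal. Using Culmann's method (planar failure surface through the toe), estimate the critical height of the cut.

Culmann's analysis gives the critical failure plane at α_cr = (β + φ)/2 = (73.8 + 13.0)/2 = 43.4°, and the critical height
H_c = (4c/γ) · sinβ cosφ / [1 − cos(β − φ)]
    = (4·52.5/19.5) · sin73.8°·cos13.0° / [1 − cos(60.8°)]
    = 10.769 · 0.9603·0.9744 / [1 − 0.4879]
    = 10.769 · 0.9357 / 0.5121
    = 19.68 m

H_c = 19.68 m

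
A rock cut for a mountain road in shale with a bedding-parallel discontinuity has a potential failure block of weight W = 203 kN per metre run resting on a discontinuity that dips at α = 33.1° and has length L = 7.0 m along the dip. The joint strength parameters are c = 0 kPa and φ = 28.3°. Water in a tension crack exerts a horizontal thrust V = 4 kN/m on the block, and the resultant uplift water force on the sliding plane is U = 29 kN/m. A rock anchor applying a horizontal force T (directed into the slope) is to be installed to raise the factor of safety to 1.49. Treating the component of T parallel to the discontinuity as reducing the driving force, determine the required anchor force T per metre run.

T = 62 kN/m

Resolving forces along and normal to the sliding plane, with the horizontal anchor force T adding T·sinα to the effective normal force and T·cosα acting up the plane against the driving force:
FS = [cL + (W cosα − U − V sinα + T sinα) tanφ] / [W sinα + V cosα − T cosα]
Without the anchor: N' = 138.9 kN/m, driving T_d = 114.2 kN/m, resisting R = 0·7.0 + 138.9·tan28.3° = 74.8 kN/m, FS = 0.65.
Setting FS = 1.49 and solving for T:
1.49·(114.2 − T cos33.1°) = 74.8 + T sin33.1°·tan28.3°
T·(sin33.1°·tan28.3° + 1.49·cos33.1°) = 1.49·114.2 − 74.8
T·(0.5461·0.5384 + 1.49·0.8377) = 170.2 − 74.8 = 95.4
T·1.5422 = 95.4
T = 61.9 kN/m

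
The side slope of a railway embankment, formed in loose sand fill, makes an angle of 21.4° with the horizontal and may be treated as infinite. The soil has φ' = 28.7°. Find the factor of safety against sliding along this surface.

For a dry cohesionless infinite slope the factor of safety is FS = tanφ' / tanβ.
FS = tan28.7° / tan21.4° = 0.5475 / 0.3919 = 1.397

FS = 1.40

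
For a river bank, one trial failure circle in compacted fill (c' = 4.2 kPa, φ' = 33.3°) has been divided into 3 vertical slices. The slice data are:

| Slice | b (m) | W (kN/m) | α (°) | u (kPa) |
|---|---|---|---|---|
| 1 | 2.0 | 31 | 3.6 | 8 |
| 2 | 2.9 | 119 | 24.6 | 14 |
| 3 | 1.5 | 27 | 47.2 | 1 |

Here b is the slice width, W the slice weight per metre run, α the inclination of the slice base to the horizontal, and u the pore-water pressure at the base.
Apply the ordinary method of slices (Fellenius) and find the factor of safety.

Ordinary method of slices: FS = Σ[c'·Δl_i + (W_i cosα_i − u_i·Δl_i)·tanφ'] / Σ W_i sinα_i, with Δl_i = b_i / cosα_i.
Slice 1: Δl = 2.0/cos3.6° = 2.004 m; N'_1 = 31·cos3.6° − 8·2.004 = 14.9; c'Δl = 8.42; W sinα = 1.9
Slice 2: Δl = 2.9/cos24.6° = 3.189 m; N'_2 = 119·cos24.6° − 14·3.189 = 63.5; c'Δl = 13.40; W sinα = 49.5
Slice 3: Δl = 1.5/cos47.2° = 2.208 m; N'_3 = 27·cos47.2° − 1·2.208 = 16.1; c'Δl = 9.27; W sinα = 19.8
Σc'Δl = 31.1 kN/m; ΣN' = 94.6 kN/m; ΣW sinα = 71.3 kN/m
Resisting = 31.1 + 94.6·tan33.3° = 31.1 + 62.1 = 93.2 kN/m
FS = 93.2 / 71.3 = 1.308

FS = 1.31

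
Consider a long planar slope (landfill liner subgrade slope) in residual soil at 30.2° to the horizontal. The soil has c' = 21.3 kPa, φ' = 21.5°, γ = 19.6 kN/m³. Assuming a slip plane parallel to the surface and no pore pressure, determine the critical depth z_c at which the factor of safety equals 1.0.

z_c = 7.73 m

Setting FS = 1.00 in FS = [c' + γz cos²β tanφ'] / [γz sinβ cosβ] and solving for z:
z = c' / [γ cosβ (FS·sinβ − cosβ·tanφ')]
  = 21.3 / [19.6·cos30.2°·(1.00·sin30.2° − cos30.2°·tan21.5°)]
  = 21.3 / [19.6·0.8643·(1.00·0.5030 − 0.8643·0.3939)]
  = 21.3 / 2.7540 = 7.734 m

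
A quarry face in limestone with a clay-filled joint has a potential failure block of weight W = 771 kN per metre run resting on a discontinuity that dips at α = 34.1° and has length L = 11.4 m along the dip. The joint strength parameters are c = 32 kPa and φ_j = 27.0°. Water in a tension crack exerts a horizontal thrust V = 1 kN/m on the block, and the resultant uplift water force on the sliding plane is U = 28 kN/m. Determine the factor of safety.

FS = 1.56

Resolving the block weight along and normal to the plane and applying the Mohr–Coulomb strength on the joint:
N' = W cosα − U − V sinα = 771·cos34.1° − 28 − 1·sin34.1° = 609.9 kN/m
Driving force T = W sinα + V cosα = 771·sin34.1° + 1·cos34.1° = 433.1 kN/m
Resisting force R = c·L + N'·tanφ_j = 32·11.4 + 609.9·tan27.0° = 364.8 + 310.7 = 675.5 kN/m
FS = R / T = 675.5 / 433.1 = 1.560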